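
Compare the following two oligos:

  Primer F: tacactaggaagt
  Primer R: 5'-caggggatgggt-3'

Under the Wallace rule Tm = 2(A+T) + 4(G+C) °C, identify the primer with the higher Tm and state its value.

Primer F: A+T=8, G+C=5 → Tm = 2(8)+4(5) = 36°C
Primer R: A+T=4, G+C=8 → Tm = 2(4)+4(8) = 40°C
36°C vs 40°C → primer R is higher.

Primer R, 40°C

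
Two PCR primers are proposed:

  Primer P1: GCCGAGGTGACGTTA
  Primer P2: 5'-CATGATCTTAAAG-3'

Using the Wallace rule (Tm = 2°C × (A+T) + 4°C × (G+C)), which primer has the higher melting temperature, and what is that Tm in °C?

Primer P1, 48°C

Primer P1: A+T=6, G+C=9 → Tm = 2(6)+4(9) = 48°C
Primer P2: A+T=9, G+C=4 → Tm = 2(9)+4(4) = 34°C
48°C vs 34°C → primer P1 is higher.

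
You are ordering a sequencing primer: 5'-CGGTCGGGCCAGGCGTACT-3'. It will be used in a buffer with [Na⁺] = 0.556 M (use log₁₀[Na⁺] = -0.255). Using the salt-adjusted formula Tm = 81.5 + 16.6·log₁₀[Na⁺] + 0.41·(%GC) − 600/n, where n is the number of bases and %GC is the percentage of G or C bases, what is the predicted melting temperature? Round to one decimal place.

75.9°C

Length n = 19. A=2, T=3, G=8, C=6
G+C = 14, so %GC = 14/19 × 100 = 73.684%
Salt term: 16.6 × (-0.255) = -4.233
GC term: 0.41 × 73.684 = 30.21; length term: −600/19 = −31.579
Tm = 81.5 + (-4.233) + 30.21 − 31.579 = 75.898 → 75.9°C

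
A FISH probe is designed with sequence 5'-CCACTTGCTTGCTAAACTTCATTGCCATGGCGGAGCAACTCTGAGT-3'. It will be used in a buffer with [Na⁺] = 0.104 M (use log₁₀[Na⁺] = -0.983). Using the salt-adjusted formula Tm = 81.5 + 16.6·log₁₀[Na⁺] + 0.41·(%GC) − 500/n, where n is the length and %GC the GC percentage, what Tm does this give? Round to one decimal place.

Length n = 46. Base counts: T=13, A=10, G=10, C=13
G+C = 23, so %GC = 23/46 × 100 = 50%
Salt term: 16.6 × (-0.983) = -16.318
GC term: 0.41 × 50 = 20.5; length term: −500/46 = −10.87
Tm = 81.5 + (-16.318) + 20.5 − 10.87 = 74.812 → 74.8°C

74.8°C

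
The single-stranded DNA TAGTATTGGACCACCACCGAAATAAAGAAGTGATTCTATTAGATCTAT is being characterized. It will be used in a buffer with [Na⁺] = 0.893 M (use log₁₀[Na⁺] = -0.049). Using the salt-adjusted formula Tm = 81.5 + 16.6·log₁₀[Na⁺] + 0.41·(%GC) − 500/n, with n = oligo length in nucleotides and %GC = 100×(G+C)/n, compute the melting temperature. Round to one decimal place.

83.9°C

Length n = 48. G=8, A=18, T=14, C=8
G+C = 16, so %GC = 16/48 × 100 = 33.333%
Salt term: 16.6 × (-0.049) = -0.813
GC term: 0.41 × 33.333 = 13.667; length term: −500/48 = −10.417
Tm = 81.5 + (-0.813) + 13.667 − 10.417 = 83.937 → 83.9°C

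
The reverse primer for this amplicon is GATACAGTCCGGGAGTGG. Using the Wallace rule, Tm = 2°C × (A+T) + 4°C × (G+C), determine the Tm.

Base counts: T=3, G=8, A=4, C=3
So N_AT = 7 and N_GC = 11.
Tm = 2(7) + 4(11) = 14 + 44 = 58°C

58°C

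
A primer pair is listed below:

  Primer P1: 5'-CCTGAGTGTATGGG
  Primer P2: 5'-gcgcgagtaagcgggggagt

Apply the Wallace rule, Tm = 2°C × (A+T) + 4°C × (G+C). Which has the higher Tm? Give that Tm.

Primer P1: A+T=6, G+C=8 → Tm = 2(6)+4(8) = 44°C
Primer P2: A+T=6, G+C=14 → Tm = 2(6)+4(14) = 68°C
44°C vs 68°C → primer P2 is higher.

Primer P2, 68°C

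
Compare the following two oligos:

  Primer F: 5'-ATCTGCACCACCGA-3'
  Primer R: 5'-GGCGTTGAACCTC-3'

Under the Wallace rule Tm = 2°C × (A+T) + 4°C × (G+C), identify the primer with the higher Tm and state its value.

Primer F, 44°C

Primer F: A+T=6, G+C=8 → Tm = 2(6)+4(8) = 44°C
Primer R: A+T=5, G+C=8 → Tm = 2(5)+4(8) = 42°C
44°C vs 42°C → primer F is higher.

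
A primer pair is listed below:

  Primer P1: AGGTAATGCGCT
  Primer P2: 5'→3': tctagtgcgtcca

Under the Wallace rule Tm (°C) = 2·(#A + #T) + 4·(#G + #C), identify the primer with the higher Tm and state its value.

Primer P1: A+T=6, G+C=6 → Tm = 2(6)+4(6) = 36°C
Primer P2: A+T=6, G+C=7 → Tm = 2(6)+4(7) = 40°C
36°C vs 40°C → primer P2 is higher.

Primer P2, 40°C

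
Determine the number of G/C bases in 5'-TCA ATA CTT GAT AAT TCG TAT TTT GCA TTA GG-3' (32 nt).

9

Scanning the sequence gives A=9, C=4, G=5, T=14.
G+C = 5 + 4 = 9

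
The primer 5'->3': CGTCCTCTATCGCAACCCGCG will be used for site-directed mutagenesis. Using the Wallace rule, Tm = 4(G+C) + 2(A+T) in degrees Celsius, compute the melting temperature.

70°C

Base counts: C=10, G=4, T=4, A=3
So N_AT = 7 and N_GC = 14.
Tm = 2(7) + 4(14) = 14 + 56 = 70°C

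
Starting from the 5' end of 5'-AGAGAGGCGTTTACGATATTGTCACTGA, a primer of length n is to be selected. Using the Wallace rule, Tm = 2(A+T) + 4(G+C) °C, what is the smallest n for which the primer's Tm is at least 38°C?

n = 13

First 12 bases: AGAGAGGCGTTT → Tm = 36°C (< 38°C)
First 13 bases: AGAGAGGCGTTTA → Tm = 38°C (≥ 38°C)
Since every base adds ≥2°C, Tm only increases with n, so the threshold is first crossed at n = 13.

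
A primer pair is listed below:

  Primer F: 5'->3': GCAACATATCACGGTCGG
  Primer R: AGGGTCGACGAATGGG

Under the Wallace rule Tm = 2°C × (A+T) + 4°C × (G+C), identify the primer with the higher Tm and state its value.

Primer F, 56°C

Primer F: A+T=8, G+C=10 → Tm = 2(8)+4(10) = 56°C
Primer R: A+T=6, G+C=10 → Tm = 2(6)+4(10) = 52°C
56°C vs 52°C → primer F is higher.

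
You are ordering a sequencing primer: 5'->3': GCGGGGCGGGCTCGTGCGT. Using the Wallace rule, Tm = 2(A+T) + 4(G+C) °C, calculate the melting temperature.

70°C

A=0, G=11, C=5, T=3
A+T = 3, G+C = 16
Tm = 2×3 + 4×16 = 70°C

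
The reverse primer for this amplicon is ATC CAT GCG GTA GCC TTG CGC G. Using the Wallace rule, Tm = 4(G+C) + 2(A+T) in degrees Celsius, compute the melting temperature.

Counting bases: G=7, C=7, T=5, A=3
A+T = 8, G+C = 14
Tm = 2×8 + 4×14 = 72°C

72°C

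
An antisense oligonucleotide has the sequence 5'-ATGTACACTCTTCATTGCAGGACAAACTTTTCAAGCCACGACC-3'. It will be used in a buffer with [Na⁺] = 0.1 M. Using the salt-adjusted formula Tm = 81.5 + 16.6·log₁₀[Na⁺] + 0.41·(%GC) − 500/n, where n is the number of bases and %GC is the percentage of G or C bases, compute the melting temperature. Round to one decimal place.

Length n = 43. Scanning the sequence gives G=6, C=13, A=13, T=11.
G+C = 19, so %GC = 19/43 × 100 = 44.186%
Salt term: 16.6 × (-1) = -16.6
GC term: 0.41 × 44.186 = 18.116; length term: −500/43 = −11.628
Tm = 81.5 + (-16.6) + 18.116 − 11.628 = 71.388 → 71.4°C

71.4°C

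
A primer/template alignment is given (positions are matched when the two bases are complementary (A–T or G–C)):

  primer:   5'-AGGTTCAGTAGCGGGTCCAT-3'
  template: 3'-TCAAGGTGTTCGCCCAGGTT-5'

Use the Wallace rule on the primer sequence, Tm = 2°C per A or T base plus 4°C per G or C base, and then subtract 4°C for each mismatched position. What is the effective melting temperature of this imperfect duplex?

Primer base counts: A=4, T=5, G=7, C=4 → A+T=9, G+C=11
Perfect-match Tm = 2(9) + 4(11) = 18 + 44 = 62°C
Mismatches (positions where the bases are not complementary): 5 (at positions 3, 5, 8, 9, 20)
Effective Tm = 62 − 5×4 = 62 − 20 = 42°C

42°C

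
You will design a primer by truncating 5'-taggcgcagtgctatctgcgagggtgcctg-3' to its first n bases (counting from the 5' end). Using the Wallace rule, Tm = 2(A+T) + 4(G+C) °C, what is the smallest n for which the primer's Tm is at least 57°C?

n = 19

First 18 bases: TAGGCGCAGTGCTATCTG → Tm = 56°C (< 57°C)
First 19 bases: TAGGCGCAGTGCTATCTGC → Tm = 60°C (≥ 57°C)
Each additional base adds 2°C (A/T) or 4°C (G/C), so Tm is non-decreasing in n; n = 19 is the first length to reach 57°C.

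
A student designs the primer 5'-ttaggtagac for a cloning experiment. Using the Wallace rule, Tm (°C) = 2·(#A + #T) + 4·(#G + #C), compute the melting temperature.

T=3, G=3, C=1, A=3
AT pairs contribute 6, GC pairs contribute 4.
Tm = 2(6) + 4(4) = 12 + 16 = 28°C

28°C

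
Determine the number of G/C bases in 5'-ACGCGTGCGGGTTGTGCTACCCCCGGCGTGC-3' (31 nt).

23

Scanning the sequence gives C=11, T=6, G=12, A=2.
Total G or C: 12 + 11 = 23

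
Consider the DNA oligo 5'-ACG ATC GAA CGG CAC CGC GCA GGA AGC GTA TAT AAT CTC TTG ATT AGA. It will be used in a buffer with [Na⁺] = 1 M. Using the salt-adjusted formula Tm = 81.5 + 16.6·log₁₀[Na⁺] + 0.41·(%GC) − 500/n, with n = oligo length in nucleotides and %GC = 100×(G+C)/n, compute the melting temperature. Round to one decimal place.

Length n = 48. Base counts: T=10, C=11, A=15, G=12
G+C = 23, so %GC = 23/48 × 100 = 47.917%
Salt term: 16.6 × (0) = 0
GC term: 0.41 × 47.917 = 19.646; length term: −500/48 = −10.417
Tm = 81.5 + (0) + 19.646 − 10.417 = 90.729 → 90.7°C

90.7°C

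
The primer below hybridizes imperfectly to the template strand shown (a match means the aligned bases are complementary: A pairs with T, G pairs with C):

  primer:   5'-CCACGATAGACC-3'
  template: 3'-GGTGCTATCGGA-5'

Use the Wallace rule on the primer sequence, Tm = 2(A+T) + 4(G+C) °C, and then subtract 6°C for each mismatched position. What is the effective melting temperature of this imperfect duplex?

Primer base counts: A=4, T=1, G=2, C=5 → A+T=5, G+C=7
Perfect-match Tm = 2(5) + 4(7) = 10 + 28 = 38°C
Mismatches (positions where the bases are not complementary): 2 (at positions 10, 12)
Effective Tm = 38 − 2×6 = 38 − 12 = 26°C

26°C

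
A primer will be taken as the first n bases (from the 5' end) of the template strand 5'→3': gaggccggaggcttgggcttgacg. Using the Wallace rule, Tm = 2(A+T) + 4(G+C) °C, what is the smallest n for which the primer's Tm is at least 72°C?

First 20 bases: GAGGCCGGAGGCTTGGGCTT → Tm = 68°C (< 72°C)
First 21 bases: GAGGCCGGAGGCTTGGGCTTG → Tm = 72°C (≥ 72°C)
Since every base adds ≥2°C, Tm only increases with n, so the threshold is first crossed at n = 21.

n = 21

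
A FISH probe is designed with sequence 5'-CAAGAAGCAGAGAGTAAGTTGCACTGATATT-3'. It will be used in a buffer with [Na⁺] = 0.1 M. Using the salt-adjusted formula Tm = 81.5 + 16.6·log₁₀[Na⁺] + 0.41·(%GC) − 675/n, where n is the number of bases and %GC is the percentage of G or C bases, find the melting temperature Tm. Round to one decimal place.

Length n = 31. G=8, T=7, A=12, C=4
G+C = 12, so %GC = 12/31 × 100 = 38.71%
Salt term: 16.6 × (-1) = -16.6
GC term: 0.41 × 38.71 = 15.871; length term: −675/31 = −21.774
Tm = 81.5 + (-16.6) + 15.871 − 21.774 = 58.997 → 59.0°C

59.0°C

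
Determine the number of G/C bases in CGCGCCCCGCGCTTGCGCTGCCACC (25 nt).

21

Counting bases: A=1, G=7, C=14, T=3
G+C = 7 + 14 = 21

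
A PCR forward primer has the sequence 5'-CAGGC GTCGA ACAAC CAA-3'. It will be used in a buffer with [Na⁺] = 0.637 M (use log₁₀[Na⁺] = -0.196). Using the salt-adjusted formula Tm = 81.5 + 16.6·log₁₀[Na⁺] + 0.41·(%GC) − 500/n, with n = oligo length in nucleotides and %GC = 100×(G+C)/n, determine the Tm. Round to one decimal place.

Length n = 18. Counting bases: A=7, C=6, G=4, T=1
G+C = 10, so %GC = 10/18 × 100 = 55.556%
Salt term: 16.6 × (-0.196) = -3.254
GC term: 0.41 × 55.556 = 22.778; length term: −500/18 = −27.778
Tm = 81.5 + (-3.254) + 22.778 − 27.778 = 73.246 → 73.2°C

73.2°C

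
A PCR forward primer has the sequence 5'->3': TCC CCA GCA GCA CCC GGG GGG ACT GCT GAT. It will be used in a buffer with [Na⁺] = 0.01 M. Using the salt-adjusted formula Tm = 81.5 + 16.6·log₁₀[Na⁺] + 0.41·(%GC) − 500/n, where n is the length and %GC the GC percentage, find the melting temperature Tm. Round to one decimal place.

Length n = 30. Counting bases: A=5, C=11, T=4, G=10
G+C = 21, so %GC = 21/30 × 100 = 70%
Salt term: 16.6 × (-2) = -33.2
GC term: 0.41 × 70 = 28.7; length term: −500/30 = −16.667
Tm = 81.5 + (-33.2) + 28.7 − 16.667 = 60.333 → 60.3°C

60.3°C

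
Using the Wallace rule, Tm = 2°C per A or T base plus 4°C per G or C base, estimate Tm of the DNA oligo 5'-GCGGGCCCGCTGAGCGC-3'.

Base counts: A=1, G=8, T=1, C=7
A+T = 2, G+C = 15
Tm = 2(2) + 4(15) = 4 + 60 = 64°C

64°C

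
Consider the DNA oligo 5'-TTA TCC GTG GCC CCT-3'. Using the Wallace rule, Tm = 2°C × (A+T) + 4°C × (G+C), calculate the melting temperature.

Counting bases: G=3, C=6, T=5, A=1
A+T = 6, G+C = 9
Tm = 2(6) + 4(9) = 12 + 36 = 48°C

48°C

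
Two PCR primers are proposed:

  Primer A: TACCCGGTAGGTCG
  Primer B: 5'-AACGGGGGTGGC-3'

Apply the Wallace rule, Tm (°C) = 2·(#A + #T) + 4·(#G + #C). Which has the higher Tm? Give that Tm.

Primer A: A+T=5, G+C=9 → Tm = 2(5)+4(9) = 46°C
Primer B: A+T=3, G+C=9 → Tm = 2(3)+4(9) = 42°C
46°C vs 42°C → primer A is higher.

Primer A, 46°C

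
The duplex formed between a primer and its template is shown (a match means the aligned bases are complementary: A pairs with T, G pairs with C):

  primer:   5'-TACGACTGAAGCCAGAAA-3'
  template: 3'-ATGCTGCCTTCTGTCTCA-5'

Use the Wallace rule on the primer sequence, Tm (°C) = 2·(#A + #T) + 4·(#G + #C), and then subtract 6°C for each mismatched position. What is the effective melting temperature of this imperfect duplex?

Primer base counts: A=8, T=2, G=4, C=4 → A+T=10, G+C=8
Perfect-match Tm = 2(10) + 4(8) = 20 + 32 = 52°C
Mismatches (positions where the bases are not complementary): 4 (at positions 7, 12, 17, 18)
Effective Tm = 52 − 4×6 = 52 − 24 = 28°C

28°C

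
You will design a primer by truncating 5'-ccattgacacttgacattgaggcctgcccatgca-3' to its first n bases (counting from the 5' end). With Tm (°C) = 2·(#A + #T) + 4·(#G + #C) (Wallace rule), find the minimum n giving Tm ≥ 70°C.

n = 24

First 23 bases: CCATTGACACTTGACATTGAGGC → Tm = 68°C (< 70°C)
First 24 bases: CCATTGACACTTGACATTGAGGCC → Tm = 72°C (≥ 70°C)
Since every base adds ≥2°C, Tm only increases with n, so the threshold is first crossed at n = 24.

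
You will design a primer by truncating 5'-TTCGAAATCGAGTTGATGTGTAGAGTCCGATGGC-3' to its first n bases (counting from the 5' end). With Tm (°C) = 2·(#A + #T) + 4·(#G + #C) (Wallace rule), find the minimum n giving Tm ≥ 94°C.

n = 33

First 32 bases: TTCGAAATCGAGTTGATGTGTAGAGTCCGATG → Tm = 92°C (< 94°C)
First 33 bases: TTCGAAATCGAGTTGATGTGTAGAGTCCGATGG → Tm = 96°C (≥ 94°C)
Each additional base adds 2°C (A/T) or 4°C (G/C), so Tm is non-decreasing in n; n = 33 is the first length to reach 94°C.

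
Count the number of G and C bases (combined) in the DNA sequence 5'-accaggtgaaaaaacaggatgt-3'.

C=3, T=3, G=6, A=10
Total G or C: 6 + 3 = 9

9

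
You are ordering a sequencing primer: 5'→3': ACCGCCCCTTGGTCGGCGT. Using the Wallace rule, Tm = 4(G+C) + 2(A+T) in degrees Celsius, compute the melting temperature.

Counting bases: G=6, C=8, A=1, T=4
AT pairs contribute 5, GC pairs contribute 14.
Tm = 2(5) + 4(14) = 10 + 56 = 66°C

66°C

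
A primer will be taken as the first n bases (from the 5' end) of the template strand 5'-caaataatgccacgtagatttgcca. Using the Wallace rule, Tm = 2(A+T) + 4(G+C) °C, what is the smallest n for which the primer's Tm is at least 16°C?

n = 7

First 6 bases: CAAATA → Tm = 14°C (< 16°C)
First 7 bases: CAAATAA → Tm = 16°C (≥ 16°C)
Since every base adds ≥2°C, Tm only increases with n, so the threshold is first crossed at n = 7.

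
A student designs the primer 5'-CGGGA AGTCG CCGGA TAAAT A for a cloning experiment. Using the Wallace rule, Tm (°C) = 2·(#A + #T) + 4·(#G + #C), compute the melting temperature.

Scanning the sequence gives A=7, C=4, G=7, T=3.
So N_AT = 10 and N_GC = 11.
Tm = 2(10) + 4(11) = 20 + 44 = 64°C

64°C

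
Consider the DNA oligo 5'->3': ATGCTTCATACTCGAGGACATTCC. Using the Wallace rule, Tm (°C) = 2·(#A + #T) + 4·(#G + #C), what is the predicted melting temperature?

Scanning the sequence gives A=6, G=4, T=7, C=7.
AT pairs contribute 13, GC pairs contribute 11.
Tm = 2(13) + 4(11) = 26 + 44 = 70°C

70°C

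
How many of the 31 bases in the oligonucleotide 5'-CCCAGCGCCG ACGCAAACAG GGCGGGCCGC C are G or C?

25

Scanning the sequence gives A=6, G=11, C=14, T=0.
G+C = 11 + 14 = 25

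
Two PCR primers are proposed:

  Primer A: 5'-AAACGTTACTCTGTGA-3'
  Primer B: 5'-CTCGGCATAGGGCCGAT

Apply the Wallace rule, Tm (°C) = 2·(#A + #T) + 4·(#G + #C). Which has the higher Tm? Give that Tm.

Primer B, 56°C

Primer A: A+T=10, G+C=6 → Tm = 2(10)+4(6) = 44°C
Primer B: A+T=6, G+C=11 → Tm = 2(6)+4(11) = 56°C
44°C vs 56°C → primer B is higher.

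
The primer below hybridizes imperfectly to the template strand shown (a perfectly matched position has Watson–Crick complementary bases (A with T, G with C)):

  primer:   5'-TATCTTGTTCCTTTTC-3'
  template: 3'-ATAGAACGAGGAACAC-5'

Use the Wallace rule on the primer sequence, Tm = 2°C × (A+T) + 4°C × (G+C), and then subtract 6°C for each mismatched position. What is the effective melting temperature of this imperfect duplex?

Primer base counts: A=1, T=10, G=1, C=4 → A+T=11, G+C=5
Perfect-match Tm = 2(11) + 4(5) = 22 + 20 = 42°C
Mismatches (positions where the bases are not complementary): 3 (at positions 8, 14, 16)
Effective Tm = 42 − 3×6 = 42 − 18 = 24°C

24°C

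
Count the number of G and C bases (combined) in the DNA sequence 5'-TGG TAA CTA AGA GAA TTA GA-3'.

A=9, G=5, T=5, C=1
G+C = 5 + 1 = 6

6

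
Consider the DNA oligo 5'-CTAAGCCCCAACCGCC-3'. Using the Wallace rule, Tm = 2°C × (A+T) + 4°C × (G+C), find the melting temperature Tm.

54°C

Scanning the sequence gives C=9, A=4, T=1, G=2.
AT pairs contribute 5, GC pairs contribute 11.
Tm = 2(5) + 4(11) = 10 + 44 = 54°C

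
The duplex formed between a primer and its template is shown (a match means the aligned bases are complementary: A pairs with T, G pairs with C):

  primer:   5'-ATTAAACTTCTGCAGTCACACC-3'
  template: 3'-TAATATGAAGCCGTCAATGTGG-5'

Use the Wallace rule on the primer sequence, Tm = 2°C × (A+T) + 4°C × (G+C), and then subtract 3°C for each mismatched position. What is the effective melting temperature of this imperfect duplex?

Primer base counts: A=7, T=6, G=2, C=7 → A+T=13, G+C=9
Perfect-match Tm = 2(13) + 4(9) = 26 + 36 = 62°C
Mismatches (positions where the bases are not complementary): 3 (at positions 5, 11, 17)
Effective Tm = 62 − 3×3 = 62 − 9 = 53°C

53°C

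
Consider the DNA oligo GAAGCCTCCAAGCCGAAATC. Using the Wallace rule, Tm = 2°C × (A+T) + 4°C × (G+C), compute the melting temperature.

Counting bases: C=7, G=4, A=7, T=2
AT pairs contribute 9, GC pairs contribute 11.
Tm = 4·11 + 2·9 = 44 + 18 = 62°C

62°C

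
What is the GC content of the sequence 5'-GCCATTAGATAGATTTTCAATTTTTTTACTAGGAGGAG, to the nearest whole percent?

32%

Scanning the sequence gives T=15, A=11, C=4, G=8.
G+C = 8 + 4 = 12 out of 38 bases
%GC = 12/38 × 100 = 31.58% ≈ 32%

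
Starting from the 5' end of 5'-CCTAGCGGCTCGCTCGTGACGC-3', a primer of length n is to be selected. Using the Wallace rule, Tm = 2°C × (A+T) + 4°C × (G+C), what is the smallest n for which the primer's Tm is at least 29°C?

n = 9

First 8 bases: CCTAGCGG → Tm = 28°C (< 29°C)
First 9 bases: CCTAGCGGC → Tm = 32°C (≥ 29°C)
Since every base adds ≥2°C, Tm only increases with n, so the threshold is first crossed at n = 9.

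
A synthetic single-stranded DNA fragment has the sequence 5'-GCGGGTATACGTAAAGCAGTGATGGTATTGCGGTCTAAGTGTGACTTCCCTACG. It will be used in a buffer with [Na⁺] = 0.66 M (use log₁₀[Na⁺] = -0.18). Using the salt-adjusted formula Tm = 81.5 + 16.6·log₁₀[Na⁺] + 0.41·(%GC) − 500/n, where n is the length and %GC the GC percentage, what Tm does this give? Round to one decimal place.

Length n = 54. Counting bases: G=17, T=15, C=10, A=12
G+C = 27, so %GC = 27/54 × 100 = 50%
Salt term: 16.6 × (-0.18) = -2.988
GC term: 0.41 × 50 = 20.5; length term: −500/54 = −9.259
Tm = 81.5 + (-2.988) + 20.5 − 9.259 = 89.753 → 89.8°C

89.8°C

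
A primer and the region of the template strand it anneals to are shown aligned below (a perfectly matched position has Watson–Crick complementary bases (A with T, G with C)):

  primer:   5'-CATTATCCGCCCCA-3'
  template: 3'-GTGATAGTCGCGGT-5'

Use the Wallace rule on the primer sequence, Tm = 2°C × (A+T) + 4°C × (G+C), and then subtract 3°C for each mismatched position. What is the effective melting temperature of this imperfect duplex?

35°C

Primer base counts: A=3, T=3, G=1, C=7 → A+T=6, G+C=8
Perfect-match Tm = 2(6) + 4(8) = 12 + 32 = 44°C
Mismatches (positions where the bases are not complementary): 3 (at positions 3, 8, 11)
Effective Tm = 44 − 3×3 = 44 − 9 = 35°C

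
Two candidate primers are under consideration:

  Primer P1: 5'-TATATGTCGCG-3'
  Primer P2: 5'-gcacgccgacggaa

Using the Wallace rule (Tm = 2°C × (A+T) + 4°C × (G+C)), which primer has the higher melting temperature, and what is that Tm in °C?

Primer P2, 48°C

Primer P1: A+T=6, G+C=5 → Tm = 2(6)+4(5) = 32°C
Primer P2: A+T=4, G+C=10 → Tm = 2(4)+4(10) = 48°C
32°C vs 48°C → primer P2 is higher.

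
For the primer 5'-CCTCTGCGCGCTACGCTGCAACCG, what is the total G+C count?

17

A=3, C=11, T=4, G=6
Total G or C: 6 + 11 = 17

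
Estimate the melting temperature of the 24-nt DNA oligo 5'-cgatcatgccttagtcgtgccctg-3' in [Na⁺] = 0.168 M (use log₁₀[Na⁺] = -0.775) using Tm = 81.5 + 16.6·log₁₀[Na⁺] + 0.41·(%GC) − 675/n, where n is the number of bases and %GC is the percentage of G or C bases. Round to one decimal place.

64.4°C

Length n = 24. Counting bases: T=7, C=8, G=6, A=3
G+C = 14, so %GC = 14/24 × 100 = 58.333%
Salt term: 16.6 × (-0.775) = -12.865
GC term: 0.41 × 58.333 = 23.917; length term: −675/24 = −28.125
Tm = 81.5 + (-12.865) + 23.917 − 28.125 = 64.427 → 64.4°C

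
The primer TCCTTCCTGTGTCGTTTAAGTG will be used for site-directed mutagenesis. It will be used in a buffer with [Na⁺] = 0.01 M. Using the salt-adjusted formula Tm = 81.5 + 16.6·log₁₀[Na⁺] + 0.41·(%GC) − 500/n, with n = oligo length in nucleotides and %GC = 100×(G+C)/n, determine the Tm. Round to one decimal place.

44.2°C

Length n = 22. Scanning the sequence gives T=10, A=2, G=5, C=5.
G+C = 10, so %GC = 10/22 × 100 = 45.455%
Salt term: 16.6 × (-2) = -33.2
GC term: 0.41 × 45.455 = 18.637; length term: −500/22 = −22.727
Tm = 81.5 + (-33.2) + 18.637 − 22.727 = 44.21 → 44.2°C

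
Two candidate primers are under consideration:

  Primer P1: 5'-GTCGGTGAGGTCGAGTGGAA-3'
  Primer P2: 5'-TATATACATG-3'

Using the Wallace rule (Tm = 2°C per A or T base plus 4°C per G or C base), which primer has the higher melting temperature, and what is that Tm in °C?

Primer P1, 64°C

Primer P1: A+T=8, G+C=12 → Tm = 2(8)+4(12) = 64°C
Primer P2: A+T=8, G+C=2 → Tm = 2(8)+4(2) = 24°C
64°C vs 24°C → primer P1 is higher.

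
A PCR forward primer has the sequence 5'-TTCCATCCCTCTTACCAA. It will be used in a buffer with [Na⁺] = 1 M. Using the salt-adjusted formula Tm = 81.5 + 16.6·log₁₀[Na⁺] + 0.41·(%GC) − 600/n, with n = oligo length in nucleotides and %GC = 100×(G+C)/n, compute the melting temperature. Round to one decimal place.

66.4°C

Length n = 18. Scanning the sequence gives A=4, C=8, T=6, G=0.
G+C = 8, so %GC = 8/18 × 100 = 44.444%
Salt term: 16.6 × (0) = 0
GC term: 0.41 × 44.444 = 18.222; length term: −600/18 = −33.333
Tm = 81.5 + (0) + 18.222 − 33.333 = 66.389 → 66.4°C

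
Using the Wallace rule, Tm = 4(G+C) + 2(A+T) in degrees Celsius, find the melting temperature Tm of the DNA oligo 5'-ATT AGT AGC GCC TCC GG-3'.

Scanning the sequence gives G=5, A=3, C=5, T=4.
AT pairs contribute 7, GC pairs contribute 10.
Tm = 2(7) + 4(10) = 14 + 40 = 54°C

54°C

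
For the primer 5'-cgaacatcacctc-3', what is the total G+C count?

7

Base counts: A=4, C=6, T=2, G=1
Total G or C: 1 + 6 = 7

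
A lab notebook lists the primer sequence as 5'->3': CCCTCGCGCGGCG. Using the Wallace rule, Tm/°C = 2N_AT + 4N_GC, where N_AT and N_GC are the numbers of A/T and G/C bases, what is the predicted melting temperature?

G=5, T=1, C=7, A=0
A+T = 1, G+C = 12
Tm = 2×1 + 4×12 = 50°C

50°C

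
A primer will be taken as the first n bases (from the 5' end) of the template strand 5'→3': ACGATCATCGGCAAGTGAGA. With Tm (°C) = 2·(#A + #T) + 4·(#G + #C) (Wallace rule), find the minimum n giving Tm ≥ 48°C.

First 15 bases: ACGATCATCGGCAAG → Tm = 46°C (< 48°C)
First 16 bases: ACGATCATCGGCAAGT → Tm = 48°C (≥ 48°C)
Since every base adds ≥2°C, Tm only increases with n, so the threshold is first crossed at n = 16.

n = 16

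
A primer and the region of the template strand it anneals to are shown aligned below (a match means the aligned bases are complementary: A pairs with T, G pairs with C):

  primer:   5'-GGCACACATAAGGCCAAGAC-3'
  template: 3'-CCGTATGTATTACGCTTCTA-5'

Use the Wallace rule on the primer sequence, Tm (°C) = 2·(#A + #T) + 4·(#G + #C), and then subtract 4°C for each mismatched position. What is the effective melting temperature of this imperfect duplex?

Primer base counts: A=8, T=1, G=5, C=6 → A+T=9, G+C=11
Perfect-match Tm = 2(9) + 4(11) = 18 + 44 = 62°C
Mismatches (positions where the bases are not complementary): 4 (at positions 5, 12, 15, 20)
Effective Tm = 62 − 4×4 = 62 − 16 = 46°C

46°C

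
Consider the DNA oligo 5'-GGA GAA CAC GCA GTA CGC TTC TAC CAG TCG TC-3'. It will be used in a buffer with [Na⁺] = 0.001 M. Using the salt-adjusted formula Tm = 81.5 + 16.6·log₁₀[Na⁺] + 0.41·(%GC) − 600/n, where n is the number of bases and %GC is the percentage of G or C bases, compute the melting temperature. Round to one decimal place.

36.0°C

Length n = 32. Counting bases: G=8, C=10, T=6, A=8
G+C = 18, so %GC = 18/32 × 100 = 56.25%
Salt term: 16.6 × (-3) = -49.8
GC term: 0.41 × 56.25 = 23.062; length term: −600/32 = −18.75
Tm = 81.5 + (-49.8) + 23.062 − 18.75 = 36.012 → 36.0°C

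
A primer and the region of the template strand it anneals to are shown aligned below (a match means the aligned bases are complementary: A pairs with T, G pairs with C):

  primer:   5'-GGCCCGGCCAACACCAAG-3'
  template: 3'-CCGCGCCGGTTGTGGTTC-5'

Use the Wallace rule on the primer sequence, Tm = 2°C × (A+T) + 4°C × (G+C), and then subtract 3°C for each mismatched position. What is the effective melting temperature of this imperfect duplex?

Primer base counts: A=5, T=0, G=5, C=8 → A+T=5, G+C=13
Perfect-match Tm = 2(5) + 4(13) = 10 + 52 = 62°C
Mismatches (positions where the bases are not complementary): 1 (at position 4)
Effective Tm = 62 − 1×3 = 62 − 3 = 59°C

59°C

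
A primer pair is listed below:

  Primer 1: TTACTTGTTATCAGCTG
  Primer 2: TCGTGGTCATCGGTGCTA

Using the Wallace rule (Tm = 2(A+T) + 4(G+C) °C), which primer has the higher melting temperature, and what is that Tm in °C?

Primer 1: A+T=11, G+C=6 → Tm = 2(11)+4(6) = 46°C
Primer 2: A+T=8, G+C=10 → Tm = 2(8)+4(10) = 56°C
46°C vs 56°C → primer 2 is higher.

Primer 2, 56°C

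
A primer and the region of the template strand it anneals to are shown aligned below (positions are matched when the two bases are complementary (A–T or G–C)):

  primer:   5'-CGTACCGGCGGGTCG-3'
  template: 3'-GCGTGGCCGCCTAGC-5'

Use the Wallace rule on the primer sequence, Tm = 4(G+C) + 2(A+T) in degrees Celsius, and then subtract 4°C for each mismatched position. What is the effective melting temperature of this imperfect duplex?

Primer base counts: A=1, T=2, G=7, C=5 → A+T=3, G+C=12
Perfect-match Tm = 2(3) + 4(12) = 6 + 48 = 54°C
Mismatches (positions where the bases are not complementary): 2 (at positions 3, 12)
Effective Tm = 54 − 2×4 = 54 − 8 = 46°C

46°C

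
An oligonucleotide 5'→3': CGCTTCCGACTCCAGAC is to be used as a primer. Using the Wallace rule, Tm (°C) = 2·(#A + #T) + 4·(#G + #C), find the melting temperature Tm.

56°C

Counting bases: T=3, G=3, C=8, A=3
So N_AT = 6 and N_GC = 11.
Tm = 2×6 + 4×11 = 56°C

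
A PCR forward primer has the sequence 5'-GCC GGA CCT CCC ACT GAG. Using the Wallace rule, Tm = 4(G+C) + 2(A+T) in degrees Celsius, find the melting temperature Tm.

62°C

A=3, T=2, C=8, G=5
So N_AT = 5 and N_GC = 13.
Tm = 2(5) + 4(13) = 10 + 52 = 62°C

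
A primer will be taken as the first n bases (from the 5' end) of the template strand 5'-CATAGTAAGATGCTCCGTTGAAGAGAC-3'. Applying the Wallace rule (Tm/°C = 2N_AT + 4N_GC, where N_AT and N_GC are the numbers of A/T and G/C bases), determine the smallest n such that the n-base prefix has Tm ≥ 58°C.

n = 20

First 19 bases: CATAGTAAGATGCTCCGTT → Tm = 54°C (< 58°C)
First 20 bases: CATAGTAAGATGCTCCGTTG → Tm = 58°C (≥ 58°C)
Each additional base adds 2°C (A/T) or 4°C (G/C), so Tm is non-decreasing in n; n = 20 is the first length to reach 58°C.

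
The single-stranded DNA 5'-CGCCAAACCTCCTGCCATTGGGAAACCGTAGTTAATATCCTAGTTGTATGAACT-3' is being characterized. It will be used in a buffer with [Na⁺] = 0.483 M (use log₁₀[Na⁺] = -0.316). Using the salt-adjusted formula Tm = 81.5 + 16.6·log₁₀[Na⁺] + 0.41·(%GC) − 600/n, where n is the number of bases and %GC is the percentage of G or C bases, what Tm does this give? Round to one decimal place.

Length n = 54. T=15, C=14, G=10, A=15
G+C = 24, so %GC = 24/54 × 100 = 44.444%
Salt term: 16.6 × (-0.316) = -5.246
GC term: 0.41 × 44.444 = 18.222; length term: −600/54 = −11.111
Tm = 81.5 + (-5.246) + 18.222 − 11.111 = 83.365 → 83.4°C

83.4°C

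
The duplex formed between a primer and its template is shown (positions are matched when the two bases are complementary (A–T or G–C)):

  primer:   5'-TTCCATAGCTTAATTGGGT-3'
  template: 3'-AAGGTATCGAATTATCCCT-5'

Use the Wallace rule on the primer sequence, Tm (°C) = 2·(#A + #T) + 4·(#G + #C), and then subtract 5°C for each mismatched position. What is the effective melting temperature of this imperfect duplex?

42°C

Primer base counts: A=4, T=8, G=4, C=3 → A+T=12, G+C=7
Perfect-match Tm = 2(12) + 4(7) = 24 + 28 = 52°C
Mismatches (positions where the bases are not complementary): 2 (at positions 15, 19)
Effective Tm = 52 − 2×5 = 52 − 10 = 42°C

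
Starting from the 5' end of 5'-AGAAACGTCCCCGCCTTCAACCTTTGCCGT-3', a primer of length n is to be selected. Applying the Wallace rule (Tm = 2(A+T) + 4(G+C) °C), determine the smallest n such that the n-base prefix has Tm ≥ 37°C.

First 11 bases: AGAAACGTCCC → Tm = 34°C (< 37°C)
First 12 bases: AGAAACGTCCCC → Tm = 38°C (≥ 37°C)
Since every base adds ≥2°C, Tm only increases with n, so the threshold is first crossed at n = 12.

n = 12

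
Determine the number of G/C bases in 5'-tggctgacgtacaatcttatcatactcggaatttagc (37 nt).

Scanning the sequence gives T=12, G=7, A=10, C=8.
Total G or C: 7 + 8 = 15

15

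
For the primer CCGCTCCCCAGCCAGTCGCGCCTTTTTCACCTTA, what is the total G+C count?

21

A=4, C=16, G=5, T=9
Total G or C: 5 + 16 = 21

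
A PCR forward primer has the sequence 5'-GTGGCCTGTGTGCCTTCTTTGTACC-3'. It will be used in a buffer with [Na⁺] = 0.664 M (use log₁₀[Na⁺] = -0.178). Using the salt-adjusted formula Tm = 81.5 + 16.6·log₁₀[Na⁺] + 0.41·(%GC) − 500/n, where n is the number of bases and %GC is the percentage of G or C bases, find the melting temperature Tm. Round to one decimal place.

81.5°C

Length n = 25. Base counts: G=7, C=7, T=10, A=1
G+C = 14, so %GC = 14/25 × 100 = 56%
Salt term: 16.6 × (-0.178) = -2.955
GC term: 0.41 × 56 = 22.96; length term: −500/25 = −20
Tm = 81.5 + (-2.955) + 22.96 − 20 = 81.505 → 81.5°C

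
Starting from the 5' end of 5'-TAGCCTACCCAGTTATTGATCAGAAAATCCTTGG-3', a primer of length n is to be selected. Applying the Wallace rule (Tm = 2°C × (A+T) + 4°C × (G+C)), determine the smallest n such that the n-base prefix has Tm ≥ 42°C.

n = 14

First 13 bases: TAGCCTACCCAGT → Tm = 40°C (< 42°C)
First 14 bases: TAGCCTACCCAGTT → Tm = 42°C (≥ 42°C)
Since every base adds ≥2°C, Tm only increases with n, so the threshold is first crossed at n = 14.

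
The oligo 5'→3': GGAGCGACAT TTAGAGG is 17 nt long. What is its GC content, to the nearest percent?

Base counts: T=3, C=2, A=5, G=7
G+C = 7 + 2 = 9 out of 17 bases
%GC = 9/17 × 100 = 52.94% ≈ 53%

53%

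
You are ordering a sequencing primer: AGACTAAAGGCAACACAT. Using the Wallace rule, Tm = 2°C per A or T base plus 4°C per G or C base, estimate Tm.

Scanning the sequence gives C=4, G=3, A=9, T=2.
So N_AT = 11 and N_GC = 7.
Tm = 2(11) + 4(7) = 22 + 28 = 50°C

50°C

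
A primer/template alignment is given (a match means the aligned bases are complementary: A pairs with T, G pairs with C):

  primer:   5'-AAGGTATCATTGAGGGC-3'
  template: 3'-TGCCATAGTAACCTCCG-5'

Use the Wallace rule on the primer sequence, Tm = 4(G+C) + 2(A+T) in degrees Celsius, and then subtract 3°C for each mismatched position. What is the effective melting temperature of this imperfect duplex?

41°C

Primer base counts: A=5, T=4, G=6, C=2 → A+T=9, G+C=8
Perfect-match Tm = 2(9) + 4(8) = 18 + 32 = 50°C
Mismatches (positions where the bases are not complementary): 3 (at positions 2, 13, 14)
Effective Tm = 50 − 3×3 = 50 − 9 = 41°C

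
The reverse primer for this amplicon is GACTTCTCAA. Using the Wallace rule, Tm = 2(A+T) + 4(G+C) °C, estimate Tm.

28°C

Scanning the sequence gives G=1, T=3, C=3, A=3.
So N_AT = 6 and N_GC = 4.
Tm = 4·4 + 2·6 = 16 + 12 = 28°C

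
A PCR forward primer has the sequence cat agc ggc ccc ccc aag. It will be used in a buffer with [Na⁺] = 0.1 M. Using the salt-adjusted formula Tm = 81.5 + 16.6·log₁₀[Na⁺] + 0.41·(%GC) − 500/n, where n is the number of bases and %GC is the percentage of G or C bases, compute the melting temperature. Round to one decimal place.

66.7°C

Length n = 18. Base counts: A=4, C=9, T=1, G=4
G+C = 13, so %GC = 13/18 × 100 = 72.222%
Salt term: 16.6 × (-1) = -16.6
GC term: 0.41 × 72.222 = 29.611; length term: −500/18 = −27.778
Tm = 81.5 + (-16.6) + 29.611 − 27.778 = 66.733 → 66.7°C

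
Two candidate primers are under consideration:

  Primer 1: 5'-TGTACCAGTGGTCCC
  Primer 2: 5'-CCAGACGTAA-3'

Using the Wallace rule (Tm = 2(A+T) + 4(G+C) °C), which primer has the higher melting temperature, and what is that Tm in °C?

Primer 1: A+T=6, G+C=9 → Tm = 2(6)+4(9) = 48°C
Primer 2: A+T=5, G+C=5 → Tm = 2(5)+4(5) = 30°C
48°C vs 30°C → primer 1 is higher.

Primer 1, 48°C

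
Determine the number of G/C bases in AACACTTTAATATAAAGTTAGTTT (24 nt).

Counting bases: G=2, A=10, C=2, T=10
Total G or C: 2 + 2 = 4

4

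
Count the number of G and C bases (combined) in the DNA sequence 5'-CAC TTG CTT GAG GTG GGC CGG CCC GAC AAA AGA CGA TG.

Scanning the sequence gives G=13, C=10, A=9, T=6.
Total G or C: 13 + 10 = 23

23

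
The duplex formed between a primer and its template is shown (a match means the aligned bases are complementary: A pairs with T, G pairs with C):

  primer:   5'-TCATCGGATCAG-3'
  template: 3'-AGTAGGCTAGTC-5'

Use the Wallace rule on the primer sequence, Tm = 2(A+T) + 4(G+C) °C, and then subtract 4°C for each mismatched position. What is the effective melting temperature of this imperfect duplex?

32°C

Primer base counts: A=3, T=3, G=3, C=3 → A+T=6, G+C=6
Perfect-match Tm = 2(6) + 4(6) = 12 + 24 = 36°C
Mismatches (positions where the bases are not complementary): 1 (at position 6)
Effective Tm = 36 − 1×4 = 36 − 4 = 32°C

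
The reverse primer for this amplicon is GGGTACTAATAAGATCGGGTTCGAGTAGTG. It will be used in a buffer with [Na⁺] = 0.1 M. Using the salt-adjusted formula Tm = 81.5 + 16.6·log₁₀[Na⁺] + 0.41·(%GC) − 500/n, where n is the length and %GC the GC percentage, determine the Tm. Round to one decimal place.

67.4°C

Length n = 30. Counting bases: G=11, C=3, A=8, T=8
G+C = 14, so %GC = 14/30 × 100 = 46.667%
Salt term: 16.6 × (-1) = -16.6
GC term: 0.41 × 46.667 = 19.133; length term: −500/30 = −16.667
Tm = 81.5 + (-16.6) + 19.133 − 16.667 = 67.366 → 67.4°C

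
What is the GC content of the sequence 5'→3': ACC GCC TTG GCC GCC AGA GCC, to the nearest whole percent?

76%

Base counts: G=6, C=10, A=3, T=2
G+C = 6 + 10 = 16 out of 21 bases
%GC = 16/21 × 100 = 76.19% ≈ 76%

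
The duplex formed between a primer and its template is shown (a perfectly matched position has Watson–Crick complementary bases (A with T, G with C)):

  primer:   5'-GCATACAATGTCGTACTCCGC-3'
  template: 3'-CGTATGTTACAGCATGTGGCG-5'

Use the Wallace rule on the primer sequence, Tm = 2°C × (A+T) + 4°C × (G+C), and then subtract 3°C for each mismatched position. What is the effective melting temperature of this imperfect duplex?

Primer base counts: A=5, T=5, G=4, C=7 → A+T=10, G+C=11
Perfect-match Tm = 2(10) + 4(11) = 20 + 44 = 64°C
Mismatches (positions where the bases are not complementary): 1 (at position 17)
Effective Tm = 64 − 1×3 = 64 − 3 = 61°C

61°C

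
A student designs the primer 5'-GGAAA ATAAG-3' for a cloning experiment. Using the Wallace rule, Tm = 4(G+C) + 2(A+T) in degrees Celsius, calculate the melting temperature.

Counting bases: T=1, A=6, C=0, G=3
So N_AT = 7 and N_GC = 3.
Tm = 2(7) + 4(3) = 14 + 12 = 26°C

26°C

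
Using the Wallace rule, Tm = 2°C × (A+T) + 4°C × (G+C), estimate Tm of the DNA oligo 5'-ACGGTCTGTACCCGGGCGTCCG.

76°C

Scanning the sequence gives C=8, A=2, G=8, T=4.
A+T = 6, G+C = 16
Tm = 2×6 + 4×16 = 76°C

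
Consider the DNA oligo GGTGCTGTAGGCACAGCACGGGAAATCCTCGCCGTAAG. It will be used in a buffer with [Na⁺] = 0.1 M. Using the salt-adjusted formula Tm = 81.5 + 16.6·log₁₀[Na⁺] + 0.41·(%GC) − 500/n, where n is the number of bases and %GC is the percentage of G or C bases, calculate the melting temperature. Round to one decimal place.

Length n = 38. Scanning the sequence gives C=10, A=9, G=13, T=6.
G+C = 23, so %GC = 23/38 × 100 = 60.526%
Salt term: 16.6 × (-1) = -16.6
GC term: 0.41 × 60.526 = 24.816; length term: −500/38 = −13.158
Tm = 81.5 + (-16.6) + 24.816 − 13.158 = 76.558 → 76.6°C

76.6°C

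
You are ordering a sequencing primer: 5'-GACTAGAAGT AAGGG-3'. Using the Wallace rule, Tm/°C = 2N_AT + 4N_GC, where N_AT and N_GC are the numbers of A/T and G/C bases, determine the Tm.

44°C

Counting bases: T=2, G=6, A=6, C=1
AT pairs contribute 8, GC pairs contribute 7.
Tm = 2×8 + 4×7 = 44°C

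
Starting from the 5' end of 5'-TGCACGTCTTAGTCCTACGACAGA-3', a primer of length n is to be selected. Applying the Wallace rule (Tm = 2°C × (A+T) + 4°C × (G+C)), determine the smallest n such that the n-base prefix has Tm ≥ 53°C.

n = 18

First 17 bases: TGCACGTCTTAGTCCTA → Tm = 50°C (< 53°C)
First 18 bases: TGCACGTCTTAGTCCTAC → Tm = 54°C (≥ 53°C)
Since every base adds ≥2°C, Tm only increases with n, so the threshold is first crossed at n = 18.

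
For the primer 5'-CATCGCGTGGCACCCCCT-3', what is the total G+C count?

13

Base counts: G=4, C=9, A=2, T=3
G+C = 4 + 9 = 13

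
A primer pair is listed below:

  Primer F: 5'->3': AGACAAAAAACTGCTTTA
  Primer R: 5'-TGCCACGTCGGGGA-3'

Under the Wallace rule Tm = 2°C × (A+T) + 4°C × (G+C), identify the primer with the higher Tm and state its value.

Primer R, 48°C

Primer F: A+T=13, G+C=5 → Tm = 2(13)+4(5) = 46°C
Primer R: A+T=4, G+C=10 → Tm = 2(4)+4(10) = 48°C
46°C vs 48°C → primer R is higher.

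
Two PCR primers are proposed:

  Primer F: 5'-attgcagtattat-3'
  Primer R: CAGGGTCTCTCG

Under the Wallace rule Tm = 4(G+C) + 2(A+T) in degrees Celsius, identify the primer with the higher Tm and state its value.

Primer F: A+T=10, G+C=3 → Tm = 2(10)+4(3) = 32°C
Primer R: A+T=4, G+C=8 → Tm = 2(4)+4(8) = 40°C
32°C vs 40°C → primer R is higher.

Primer R, 40°C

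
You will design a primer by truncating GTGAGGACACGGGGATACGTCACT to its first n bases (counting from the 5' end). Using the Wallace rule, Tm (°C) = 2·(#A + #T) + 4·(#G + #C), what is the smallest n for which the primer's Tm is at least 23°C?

n = 8

First 7 bases: GTGAGGA → Tm = 22°C (< 23°C)
First 8 bases: GTGAGGAC → Tm = 26°C (≥ 23°C)
Each additional base adds 2°C (A/T) or 4°C (G/C), so Tm is non-decreasing in n; n = 8 is the first length to reach 23°C.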